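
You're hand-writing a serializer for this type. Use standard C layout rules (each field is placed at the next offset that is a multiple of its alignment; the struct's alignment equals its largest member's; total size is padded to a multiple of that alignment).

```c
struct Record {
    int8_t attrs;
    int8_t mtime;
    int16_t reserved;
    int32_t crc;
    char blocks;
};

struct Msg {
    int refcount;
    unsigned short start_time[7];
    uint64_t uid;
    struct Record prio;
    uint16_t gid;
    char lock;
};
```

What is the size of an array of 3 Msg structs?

144

Record: 0..1  attrs  (1B, 1-aligned); 1..2  mtime  (1B, 1-aligned); 2..4  reserved  (2B, 2-aligned); 4..8  crc  (4B, 4-aligned); 8..9  blocks  (1B, 1-aligned); 9..12  -- tail padding (3B); sizeof = 12, alignof = 4
0..4  refcount  (4B, 4-aligned)
4..18  start_time  (14B, 2-aligned)
18..24  -- padding (6B)
24..32  uid  (8B, 8-aligned)
32..44  prio  (12B, 4-aligned)
44..46  gid  (2B, 2-aligned)
46..47  lock  (1B, 1-aligned)
47..48  -- tail padding (1B)
sizeof = 48, alignof = 8
array of 3: 3 × 48 = 144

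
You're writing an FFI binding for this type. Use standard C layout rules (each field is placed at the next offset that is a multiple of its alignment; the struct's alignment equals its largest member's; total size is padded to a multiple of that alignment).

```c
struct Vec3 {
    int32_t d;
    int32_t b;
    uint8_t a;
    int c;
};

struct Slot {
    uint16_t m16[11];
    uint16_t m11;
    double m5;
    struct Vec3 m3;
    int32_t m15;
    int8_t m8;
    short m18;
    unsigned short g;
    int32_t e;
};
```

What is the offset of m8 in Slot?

52

Vec3: 0..4  d  (4B, 4-aligned); 4..8  b  (4B, 4-aligned); 8..9  a  (1B, 1-aligned); 9..12  -- padding (3B); 12..16  c  (4B, 4-aligned); sizeof = 16, alignof = 4
0..22  m16  (22B, 2-aligned)
22..24  m11  (2B, 2-aligned)
24..32  m5  (8B, 8-aligned)
32..48  m3  (16B, 4-aligned)
48..52  m15  (4B, 4-aligned)
52..53  m8  (1B, 1-aligned)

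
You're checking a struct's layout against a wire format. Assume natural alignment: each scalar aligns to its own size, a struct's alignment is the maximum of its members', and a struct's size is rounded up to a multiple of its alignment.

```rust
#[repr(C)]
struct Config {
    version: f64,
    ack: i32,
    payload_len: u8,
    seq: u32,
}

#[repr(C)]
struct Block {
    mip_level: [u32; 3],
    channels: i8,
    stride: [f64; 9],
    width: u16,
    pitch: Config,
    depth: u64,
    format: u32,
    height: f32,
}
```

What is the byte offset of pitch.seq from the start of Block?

112

Config: version at 0 (size 8, align 8) → ends 8; ack at 8 (size 4, align 4) → ends 12; payload_len at 12 (size 1, align 1) → ends 13; pad 3 to align 4 for seq; seq at 16 (size 4, align 4) → ends 20; tail pad 4 to reach multiple of 8; total 24 bytes, alignment 8
mip_level at 0 (size 12, align 4) → ends 12
channels at 12 (size 1, align 1) → ends 13
pad 3 to align 8 for stride
stride at 16 (size 72, align 8) → ends 88
width at 88 (size 2, align 2) → ends 90
pad 6 to align 8 for pitch
pitch at 96 (size 24, align 8) → ends 120
within Config: seq at 16
96 + 16 = 112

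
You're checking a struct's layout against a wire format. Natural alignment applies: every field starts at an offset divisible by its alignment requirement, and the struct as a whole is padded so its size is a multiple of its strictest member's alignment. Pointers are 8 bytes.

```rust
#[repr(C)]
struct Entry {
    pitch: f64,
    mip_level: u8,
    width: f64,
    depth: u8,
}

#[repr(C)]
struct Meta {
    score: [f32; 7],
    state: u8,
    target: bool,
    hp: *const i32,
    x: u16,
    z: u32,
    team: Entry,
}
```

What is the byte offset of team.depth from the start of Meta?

72

Entry: @0: pitch [8B, align 8] → 8; @8: mip_level [1B, align 1] → 9; +7 pad (align 8); @16: width [8B, align 8] → 24; @24: depth [1B, align 1] → 25; +7 tail pad (align 8); size 32, align 8
@0: score [28B, align 4] → 28
@28: state [1B, align 1] → 29
@29: target [1B, align 1] → 30
+2 pad (align 8)
@32: hp [8B, align 8] → 40
@40: x [2B, align 2] → 42
+2 pad (align 4)
@44: z [4B, align 4] → 48
@48: team [32B, align 8] → 80
within Entry: depth at 24
48 + 24 = 72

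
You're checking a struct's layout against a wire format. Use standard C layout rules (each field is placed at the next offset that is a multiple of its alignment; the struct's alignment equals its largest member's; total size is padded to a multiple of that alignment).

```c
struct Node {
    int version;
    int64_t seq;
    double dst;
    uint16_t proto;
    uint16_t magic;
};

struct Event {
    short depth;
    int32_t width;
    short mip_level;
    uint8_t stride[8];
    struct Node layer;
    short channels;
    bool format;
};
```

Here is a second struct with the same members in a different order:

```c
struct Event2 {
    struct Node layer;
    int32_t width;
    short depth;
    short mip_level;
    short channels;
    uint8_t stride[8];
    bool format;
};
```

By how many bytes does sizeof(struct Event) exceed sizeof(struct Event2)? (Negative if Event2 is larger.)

Node: 0..4  version  (4B, 4-aligned); 4..8  -- padding (4B); 8..16  seq  (8B, 8-aligned); 16..24  dst  (8B, 8-aligned); 24..26  proto  (2B, 2-aligned); 26..28  magic  (2B, 2-aligned); 28..32  -- tail padding (4B); sizeof = 32, alignof = 8
0..2  depth  (2B, 2-aligned)
2..4  -- padding (2B)
4..8  width  (4B, 4-aligned)
8..10  mip_level  (2B, 2-aligned)
10..18  stride  (8B, 1-aligned)
18..24  -- padding (6B)
24..56  layer  (32B, 8-aligned)
56..58  channels  (2B, 2-aligned)
58..59  format  (1B, 1-aligned)
59..64  -- tail padding (5B)
sizeof = 64, alignof = 8
— Event2 —
0..32  layer  (32B, 8-aligned)
32..36  width  (4B, 4-aligned)
36..38  depth  (2B, 2-aligned)
38..40  mip_level  (2B, 2-aligned)
40..42  channels  (2B, 2-aligned)
42..50  stride  (8B, 1-aligned)
50..51  format  (1B, 1-aligned)
51..56  -- tail padding (5B)
sizeof = 56, alignof = 8
64 − 56 = 8

8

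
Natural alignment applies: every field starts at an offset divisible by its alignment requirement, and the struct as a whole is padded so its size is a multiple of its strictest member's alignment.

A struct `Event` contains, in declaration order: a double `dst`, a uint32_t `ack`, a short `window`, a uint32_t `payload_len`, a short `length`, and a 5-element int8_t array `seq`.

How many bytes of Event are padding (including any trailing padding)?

dst at 0 (size 8, align 8) → ends 8
ack at 8 (size 4, align 4) → ends 12
window at 12 (size 2, align 2) → ends 14
pad 2 to align 4 for payload_len
payload_len at 16 (size 4, align 4) → ends 20
length at 20 (size 2, align 2) → ends 22
seq at 22 (size 5, align 1) → ends 27
tail pad 5 to reach multiple of 8
total 32 bytes, alignment 8
data bytes 25, size 32 → padding 7

7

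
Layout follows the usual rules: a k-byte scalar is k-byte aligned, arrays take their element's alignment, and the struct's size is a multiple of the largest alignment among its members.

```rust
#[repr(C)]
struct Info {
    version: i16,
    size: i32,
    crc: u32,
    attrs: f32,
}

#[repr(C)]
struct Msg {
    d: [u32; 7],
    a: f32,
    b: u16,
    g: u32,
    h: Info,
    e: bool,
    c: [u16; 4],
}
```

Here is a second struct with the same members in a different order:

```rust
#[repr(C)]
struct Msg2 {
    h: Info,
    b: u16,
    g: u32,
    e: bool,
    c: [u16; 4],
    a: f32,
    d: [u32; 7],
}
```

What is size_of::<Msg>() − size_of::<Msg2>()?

Info: version at 0 (size 2, align 2) → ends 2; pad 2 to align 4 for size; size at 4 (size 4, align 4) → ends 8; crc at 8 (size 4, align 4) → ends 12; attrs at 12 (size 4, align 4) → ends 16; total 16 bytes, alignment 4
d at 0 (size 28, align 4) → ends 28
a at 28 (size 4, align 4) → ends 32
b at 32 (size 2, align 2) → ends 34
pad 2 to align 4 for g
g at 36 (size 4, align 4) → ends 40
h at 40 (size 16, align 4) → ends 56
e at 56 (size 1, align 1) → ends 57
pad 1 to align 2 for c
c at 58 (size 8, align 2) → ends 66
tail pad 2 to reach multiple of 4
total 68 bytes, alignment 4
— Msg2 —
h at 0 (size 16, align 4) → ends 16
b at 16 (size 2, align 2) → ends 18
pad 2 to align 4 for g
g at 20 (size 4, align 4) → ends 24
e at 24 (size 1, align 1) → ends 25
pad 1 to align 2 for c
c at 26 (size 8, align 2) → ends 34
pad 2 to align 4 for a
a at 36 (size 4, align 4) → ends 40
d at 40 (size 28, align 4) → ends 68
total 68 bytes, alignment 4
68 − 68 = 0

0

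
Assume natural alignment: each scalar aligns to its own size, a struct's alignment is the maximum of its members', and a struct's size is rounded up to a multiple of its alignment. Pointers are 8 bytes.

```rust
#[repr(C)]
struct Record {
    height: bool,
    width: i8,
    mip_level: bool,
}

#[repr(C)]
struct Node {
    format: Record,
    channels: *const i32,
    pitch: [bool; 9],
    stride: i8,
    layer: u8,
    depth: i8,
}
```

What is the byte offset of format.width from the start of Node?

1

Record: height at 0 (size 1, align 1) → ends 1; width at 1 (size 1, align 1) → ends 2; mip_level at 2 (size 1, align 1) → ends 3; total 3 bytes, alignment 1
format at 0 (size 3, align 1) → ends 3
within Record: width at 1
0 + 1 = 1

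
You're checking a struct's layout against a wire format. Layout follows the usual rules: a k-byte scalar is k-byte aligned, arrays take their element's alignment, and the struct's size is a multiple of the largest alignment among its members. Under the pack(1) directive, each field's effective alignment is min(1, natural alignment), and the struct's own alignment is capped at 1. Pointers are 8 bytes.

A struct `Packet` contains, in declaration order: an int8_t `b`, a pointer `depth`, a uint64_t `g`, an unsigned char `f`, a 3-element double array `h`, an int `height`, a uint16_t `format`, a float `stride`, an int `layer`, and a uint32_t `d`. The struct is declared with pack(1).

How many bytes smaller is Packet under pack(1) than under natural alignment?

natural layout:
  @0: b [1B, align 1] → 1
  +7 pad (align 8)
  @8: depth [8B, align 8] → 16
  @16: g [8B, align 8] → 24
  @24: f [1B, align 1] → 25
  +7 pad (align 8)
  @32: h [24B, align 8] → 56
  @56: height [4B, align 4] → 60
  @60: format [2B, align 2] → 62
  +2 pad (align 4)
  @64: stride [4B, align 4] → 68
  @68: layer [4B, align 4] → 72
  @72: d [4B, align 4] → 76
  +4 tail pad (align 8)
  size 80, align 8
packed(1) layout:
  @0: b [1B, align 1] → 1
  @1: depth [8B, align 1] → 9
  @9: g [8B, align 1] → 17
  @17: f [1B, align 1] → 18
  @18: h [24B, align 1] → 42
  @42: height [4B, align 1] → 46
  @46: format [2B, align 1] → 48
  @48: stride [4B, align 1] → 52
  @52: layer [4B, align 1] → 56
  @56: d [4B, align 1] → 60
  size 60, align 1
80 − 60 = 20

20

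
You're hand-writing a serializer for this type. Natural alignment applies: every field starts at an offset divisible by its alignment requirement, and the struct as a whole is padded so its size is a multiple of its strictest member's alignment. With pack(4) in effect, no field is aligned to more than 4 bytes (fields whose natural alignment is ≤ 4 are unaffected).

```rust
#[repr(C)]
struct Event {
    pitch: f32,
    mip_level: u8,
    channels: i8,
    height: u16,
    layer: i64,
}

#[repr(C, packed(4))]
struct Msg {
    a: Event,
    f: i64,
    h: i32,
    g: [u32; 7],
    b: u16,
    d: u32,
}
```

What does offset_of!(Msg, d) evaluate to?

Event: pitch at 0 (size 4, align 4) → ends 4; mip_level at 4 (size 1, align 1) → ends 5; channels at 5 (size 1, align 1) → ends 6; height at 6 (size 2, align 2) → ends 8; layer at 8 (size 8, align 8) → ends 16; total 16 bytes, alignment 8
a at 0 (size 16, align 4) → ends 16
f at 16 (size 8, align 4) → ends 24
h at 24 (size 4, align 4) → ends 28
g at 28 (size 28, align 4) → ends 56
b at 56 (size 2, align 2) → ends 58
pad 2 to align 4 for d
d at 60 (size 4, align 4) → ends 64

60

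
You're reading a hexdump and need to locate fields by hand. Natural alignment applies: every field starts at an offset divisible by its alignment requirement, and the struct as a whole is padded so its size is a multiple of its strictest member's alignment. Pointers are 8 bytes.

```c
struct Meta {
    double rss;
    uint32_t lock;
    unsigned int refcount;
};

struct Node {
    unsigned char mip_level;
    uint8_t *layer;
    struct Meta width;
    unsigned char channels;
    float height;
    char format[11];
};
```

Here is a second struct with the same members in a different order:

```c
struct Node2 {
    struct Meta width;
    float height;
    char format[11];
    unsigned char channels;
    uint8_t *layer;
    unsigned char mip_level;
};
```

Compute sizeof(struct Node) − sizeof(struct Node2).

8

Meta: rss at 0 (size 8, align 8) → ends 8; lock at 8 (size 4, align 4) → ends 12; refcount at 12 (size 4, align 4) → ends 16; total 16 bytes, alignment 8
mip_level at 0 (size 1, align 1) → ends 1
pad 7 to align 8 for layer
layer at 8 (size 8, align 8) → ends 16
width at 16 (size 16, align 8) → ends 32
channels at 32 (size 1, align 1) → ends 33
pad 3 to align 4 for height
height at 36 (size 4, align 4) → ends 40
format at 40 (size 11, align 1) → ends 51
tail pad 5 to reach multiple of 8
total 56 bytes, alignment 8
— Node2 —
width at 0 (size 16, align 8) → ends 16
height at 16 (size 4, align 4) → ends 20
format at 20 (size 11, align 1) → ends 31
channels at 31 (size 1, align 1) → ends 32
layer at 32 (size 8, align 8) → ends 40
mip_level at 40 (size 1, align 1) → ends 41
tail pad 7 to reach multiple of 8
total 48 bytes, alignment 8
56 − 48 = 8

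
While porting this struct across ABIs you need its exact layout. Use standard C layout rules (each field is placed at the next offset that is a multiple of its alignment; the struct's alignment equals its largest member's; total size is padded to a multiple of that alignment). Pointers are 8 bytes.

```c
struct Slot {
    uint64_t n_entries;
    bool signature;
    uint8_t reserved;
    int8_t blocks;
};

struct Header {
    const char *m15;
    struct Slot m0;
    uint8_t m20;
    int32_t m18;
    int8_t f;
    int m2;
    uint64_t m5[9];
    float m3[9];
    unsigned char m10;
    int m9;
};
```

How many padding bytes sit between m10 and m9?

3

Slot: n_entries at 0 (size 8, align 8) → ends 8; signature at 8 (size 1, align 1) → ends 9; reserved at 9 (size 1, align 1) → ends 10; blocks at 10 (size 1, align 1) → ends 11; tail pad 5 to reach multiple of 8; total 16 bytes, alignment 8
m15 at 0 (size 8, align 8) → ends 8
m0 at 8 (size 16, align 8) → ends 24
m20 at 24 (size 1, align 1) → ends 25
pad 3 to align 4 for m18
m18 at 28 (size 4, align 4) → ends 32
f at 32 (size 1, align 1) → ends 33
pad 3 to align 4 for m2
m2 at 36 (size 4, align 4) → ends 40
m5 at 40 (size 72, align 8) → ends 112
m3 at 112 (size 36, align 4) → ends 148
m10 at 148 (size 1, align 1) → ends 149
pad 3 to align 4 for m9
m9 at 152 (size 4, align 4) → ends 156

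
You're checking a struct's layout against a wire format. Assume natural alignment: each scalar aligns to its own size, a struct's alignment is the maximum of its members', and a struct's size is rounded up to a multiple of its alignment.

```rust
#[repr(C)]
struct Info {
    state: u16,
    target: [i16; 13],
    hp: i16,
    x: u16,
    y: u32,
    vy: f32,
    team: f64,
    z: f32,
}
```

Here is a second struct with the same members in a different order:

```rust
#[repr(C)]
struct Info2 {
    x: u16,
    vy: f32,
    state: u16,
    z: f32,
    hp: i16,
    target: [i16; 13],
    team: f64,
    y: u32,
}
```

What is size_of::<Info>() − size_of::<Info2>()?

@0: state [2B, align 2] → 2
@2: target [26B, align 2] → 28
@28: hp [2B, align 2] → 30
@30: x [2B, align 2] → 32
@32: y [4B, align 4] → 36
@36: vy [4B, align 4] → 40
@40: team [8B, align 8] → 48
@48: z [4B, align 4] → 52
+4 tail pad (align 8)
size 56, align 8
— Info2 —
@0: x [2B, align 2] → 2
+2 pad (align 4)
@4: vy [4B, align 4] → 8
@8: state [2B, align 2] → 10
+2 pad (align 4)
@12: z [4B, align 4] → 16
@16: hp [2B, align 2] → 18
@18: target [26B, align 2] → 44
+4 pad (align 8)
@48: team [8B, align 8] → 56
@56: y [4B, align 4] → 60
+4 tail pad (align 8)
size 64, align 8
56 − 64 = -8

-8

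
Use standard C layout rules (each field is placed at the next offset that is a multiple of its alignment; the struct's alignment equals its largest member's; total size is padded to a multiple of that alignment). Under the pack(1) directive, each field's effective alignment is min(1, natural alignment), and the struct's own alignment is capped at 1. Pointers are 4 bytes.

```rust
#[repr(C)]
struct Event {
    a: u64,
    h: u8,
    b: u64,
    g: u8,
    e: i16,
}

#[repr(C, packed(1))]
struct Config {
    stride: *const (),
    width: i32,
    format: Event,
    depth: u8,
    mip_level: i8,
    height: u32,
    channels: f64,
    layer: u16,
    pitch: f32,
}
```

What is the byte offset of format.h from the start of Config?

Event: a at 0 (size 8, align 8) → ends 8; h at 8 (size 1, align 1) → ends 9; pad 7 to align 8 for b; b at 16 (size 8, align 8) → ends 24; g at 24 (size 1, align 1) → ends 25; pad 1 to align 2 for e; e at 26 (size 2, align 2) → ends 28; tail pad 4 to reach multiple of 8; total 32 bytes, alignment 8
stride at 0 (size 4, align 1) → ends 4
width at 4 (size 4, align 1) → ends 8
format at 8 (size 32, align 1) → ends 40
within Event: h at 8
8 + 8 = 16

16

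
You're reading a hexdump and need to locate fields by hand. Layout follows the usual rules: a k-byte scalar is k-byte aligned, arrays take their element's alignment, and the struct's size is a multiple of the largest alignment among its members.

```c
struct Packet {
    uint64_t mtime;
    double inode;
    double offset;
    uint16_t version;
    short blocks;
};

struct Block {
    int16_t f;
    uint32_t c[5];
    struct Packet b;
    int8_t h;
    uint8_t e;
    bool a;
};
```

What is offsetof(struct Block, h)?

56

Packet: @0: mtime [8B, align 8] → 8; @8: inode [8B, align 8] → 16; @16: offset [8B, align 8] → 24; @24: version [2B, align 2] → 26; @26: blocks [2B, align 2] → 28; +4 tail pad (align 8); size 32, align 8
@0: f [2B, align 2] → 2
+2 pad (align 4)
@4: c [20B, align 4] → 24
@24: b [32B, align 8] → 56
@56: h [1B, align 1] → 57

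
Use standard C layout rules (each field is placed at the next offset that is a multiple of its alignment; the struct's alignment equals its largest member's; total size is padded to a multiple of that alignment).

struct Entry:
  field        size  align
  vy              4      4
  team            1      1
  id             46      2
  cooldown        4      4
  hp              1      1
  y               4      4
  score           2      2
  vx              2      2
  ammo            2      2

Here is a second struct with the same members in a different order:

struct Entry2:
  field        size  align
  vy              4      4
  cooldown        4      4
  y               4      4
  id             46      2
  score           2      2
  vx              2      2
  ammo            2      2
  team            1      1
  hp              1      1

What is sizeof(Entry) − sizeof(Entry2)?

4

0..4  vy  (4B, 4-aligned)
4..5  team  (1B, 1-aligned)
5..6  -- padding (1B)
6..52  id  (46B, 2-aligned)
52..56  cooldown  (4B, 4-aligned)
56..57  hp  (1B, 1-aligned)
57..60  -- padding (3B)
60..64  y  (4B, 4-aligned)
64..66  score  (2B, 2-aligned)
66..68  vx  (2B, 2-aligned)
68..70  ammo  (2B, 2-aligned)
70..72  -- tail padding (2B)
sizeof = 72, alignof = 4
— Entry2 —
0..4  vy  (4B, 4-aligned)
4..8  cooldown  (4B, 4-aligned)
8..12  y  (4B, 4-aligned)
12..58  id  (46B, 2-aligned)
58..60  score  (2B, 2-aligned)
60..62  vx  (2B, 2-aligned)
62..64  ammo  (2B, 2-aligned)
64..65  team  (1B, 1-aligned)
65..66  hp  (1B, 1-aligned)
66..68  -- tail padding (2B)
sizeof = 68, alignof = 4
72 − 68 = 4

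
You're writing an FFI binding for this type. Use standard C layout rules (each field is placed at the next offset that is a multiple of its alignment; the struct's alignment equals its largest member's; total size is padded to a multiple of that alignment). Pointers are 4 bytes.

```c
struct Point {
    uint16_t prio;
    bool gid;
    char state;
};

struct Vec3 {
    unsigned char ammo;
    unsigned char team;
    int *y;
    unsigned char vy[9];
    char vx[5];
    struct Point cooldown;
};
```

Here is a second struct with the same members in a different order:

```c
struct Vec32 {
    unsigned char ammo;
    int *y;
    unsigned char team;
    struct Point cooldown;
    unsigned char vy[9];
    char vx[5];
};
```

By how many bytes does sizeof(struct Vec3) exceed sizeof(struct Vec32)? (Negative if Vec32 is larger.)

Point: @0: prio [2B, align 2] → 2; @2: gid [1B, align 1] → 3; @3: state [1B, align 1] → 4; size 4, align 2
@0: ammo [1B, align 1] → 1
@1: team [1B, align 1] → 2
+2 pad (align 4)
@4: y [4B, align 4] → 8
@8: vy [9B, align 1] → 17
@17: vx [5B, align 1] → 22
@22: cooldown [4B, align 2] → 26
+2 tail pad (align 4)
size 28, align 4
— Vec32 —
@0: ammo [1B, align 1] → 1
+3 pad (align 4)
@4: y [4B, align 4] → 8
@8: team [1B, align 1] → 9
+1 pad (align 2)
@10: cooldown [4B, align 2] → 14
@14: vy [9B, align 1] → 23
@23: vx [5B, align 1] → 28
size 28, align 4
28 − 28 = 0

0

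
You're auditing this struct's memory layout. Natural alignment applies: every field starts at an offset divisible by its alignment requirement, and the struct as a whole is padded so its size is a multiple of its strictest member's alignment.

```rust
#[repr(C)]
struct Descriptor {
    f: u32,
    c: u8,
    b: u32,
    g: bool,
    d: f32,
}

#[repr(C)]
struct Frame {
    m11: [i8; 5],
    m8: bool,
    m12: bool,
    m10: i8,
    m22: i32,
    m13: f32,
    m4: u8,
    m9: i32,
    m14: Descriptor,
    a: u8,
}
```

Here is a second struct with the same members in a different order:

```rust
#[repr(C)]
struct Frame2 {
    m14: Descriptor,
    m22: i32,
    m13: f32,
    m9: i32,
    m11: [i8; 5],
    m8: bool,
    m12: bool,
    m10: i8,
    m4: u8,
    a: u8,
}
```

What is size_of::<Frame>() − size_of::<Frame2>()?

Descriptor: @0: f [4B, align 4] → 4; @4: c [1B, align 1] → 5; +3 pad (align 4); @8: b [4B, align 4] → 12; @12: g [1B, align 1] → 13; +3 pad (align 4); @16: d [4B, align 4] → 20; size 20, align 4
@0: m11 [5B, align 1] → 5
@5: m8 [1B, align 1] → 6
@6: m12 [1B, align 1] → 7
@7: m10 [1B, align 1] → 8
@8: m22 [4B, align 4] → 12
@12: m13 [4B, align 4] → 16
@16: m4 [1B, align 1] → 17
+3 pad (align 4)
@20: m9 [4B, align 4] → 24
@24: m14 [20B, align 4] → 44
@44: a [1B, align 1] → 45
+3 tail pad (align 4)
size 48, align 4
— Frame2 —
@0: m14 [20B, align 4] → 20
@20: m22 [4B, align 4] → 24
@24: m13 [4B, align 4] → 28
@28: m9 [4B, align 4] → 32
@32: m11 [5B, align 1] → 37
@37: m8 [1B, align 1] → 38
@38: m12 [1B, align 1] → 39
@39: m10 [1B, align 1] → 40
@40: m4 [1B, align 1] → 41
@41: a [1B, align 1] → 42
+2 tail pad (align 4)
size 44, align 4
48 − 44 = 4

4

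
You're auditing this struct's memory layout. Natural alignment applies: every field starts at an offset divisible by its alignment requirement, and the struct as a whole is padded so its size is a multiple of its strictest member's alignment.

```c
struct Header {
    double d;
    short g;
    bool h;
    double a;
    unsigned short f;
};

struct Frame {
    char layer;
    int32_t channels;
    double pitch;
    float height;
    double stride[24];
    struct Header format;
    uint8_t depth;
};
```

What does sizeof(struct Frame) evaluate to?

256

Header: 0..8  d  (8B, 8-aligned); 8..10  g  (2B, 2-aligned); 10..11  h  (1B, 1-aligned); 11..16  -- padding (5B); 16..24  a  (8B, 8-aligned); 24..26  f  (2B, 2-aligned); 26..32  -- tail padding (6B); sizeof = 32, alignof = 8
0..1  layer  (1B, 1-aligned)
1..4  -- padding (3B)
4..8  channels  (4B, 4-aligned)
8..16  pitch  (8B, 8-aligned)
16..20  height  (4B, 4-aligned)
20..24  -- padding (4B)
24..216  stride  (192B, 8-aligned)
216..248  format  (32B, 8-aligned)
248..249  depth  (1B, 1-aligned)
249..256  -- tail padding (7B)
sizeof = 256, alignof = 8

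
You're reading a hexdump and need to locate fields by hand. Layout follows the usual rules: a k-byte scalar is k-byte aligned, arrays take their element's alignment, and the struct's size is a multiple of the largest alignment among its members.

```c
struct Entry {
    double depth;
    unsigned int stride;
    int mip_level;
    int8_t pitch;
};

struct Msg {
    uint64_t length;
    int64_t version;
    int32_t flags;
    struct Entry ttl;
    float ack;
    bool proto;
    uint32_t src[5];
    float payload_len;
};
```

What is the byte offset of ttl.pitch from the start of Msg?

Entry: depth at 0 (size 8, align 8) → ends 8; stride at 8 (size 4, align 4) → ends 12; mip_level at 12 (size 4, align 4) → ends 16; pitch at 16 (size 1, align 1) → ends 17; tail pad 7 to reach multiple of 8; total 24 bytes, alignment 8
length at 0 (size 8, align 8) → ends 8
version at 8 (size 8, align 8) → ends 16
flags at 16 (size 4, align 4) → ends 20
pad 4 to align 8 for ttl
ttl at 24 (size 24, align 8) → ends 48
within Entry: pitch at 16
24 + 16 = 40

40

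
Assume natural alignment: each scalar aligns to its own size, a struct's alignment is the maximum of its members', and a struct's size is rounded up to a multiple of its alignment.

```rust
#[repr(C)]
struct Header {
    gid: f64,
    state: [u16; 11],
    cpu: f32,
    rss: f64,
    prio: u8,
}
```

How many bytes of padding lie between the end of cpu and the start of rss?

@0: gid [8B, align 8] → 8
@8: state [22B, align 2] → 30
+2 pad (align 4)
@32: cpu [4B, align 4] → 36
+4 pad (align 8)
@40: rss [8B, align 8] → 48

4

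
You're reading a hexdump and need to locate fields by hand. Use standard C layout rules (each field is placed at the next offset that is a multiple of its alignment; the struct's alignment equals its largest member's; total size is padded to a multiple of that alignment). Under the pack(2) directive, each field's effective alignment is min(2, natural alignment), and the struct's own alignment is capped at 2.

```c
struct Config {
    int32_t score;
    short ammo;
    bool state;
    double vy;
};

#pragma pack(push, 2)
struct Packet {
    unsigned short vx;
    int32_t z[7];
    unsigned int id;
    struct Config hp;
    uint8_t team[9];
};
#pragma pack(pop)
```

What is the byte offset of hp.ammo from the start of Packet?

38

Config: 0..4  score  (4B, 4-aligned); 4..6  ammo  (2B, 2-aligned); 6..7  state  (1B, 1-aligned); 7..8  -- padding (1B); 8..16  vy  (8B, 8-aligned); sizeof = 16, alignof = 8
0..2  vx  (2B, 2-aligned)
2..30  z  (28B, 2-aligned)
30..34  id  (4B, 2-aligned)
34..50  hp  (16B, 2-aligned)
within Config: ammo at 4
34 + 4 = 38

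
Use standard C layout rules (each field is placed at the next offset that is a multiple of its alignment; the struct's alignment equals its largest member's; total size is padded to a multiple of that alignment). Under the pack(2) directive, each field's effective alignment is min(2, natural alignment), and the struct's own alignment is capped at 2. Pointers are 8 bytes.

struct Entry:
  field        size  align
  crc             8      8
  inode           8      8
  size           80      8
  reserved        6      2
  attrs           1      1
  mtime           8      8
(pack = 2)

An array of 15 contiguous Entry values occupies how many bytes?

0..8  crc  (8B, 2-aligned)
8..16  inode  (8B, 2-aligned)
16..96  size  (80B, 2-aligned)
96..102  reserved  (6B, 2-aligned)
102..103  attrs  (1B, 1-aligned)
103..104  -- padding (1B)
104..112  mtime  (8B, 2-aligned)
sizeof = 112, alignof = 2
array of 15: 15 × 112 = 1680

1680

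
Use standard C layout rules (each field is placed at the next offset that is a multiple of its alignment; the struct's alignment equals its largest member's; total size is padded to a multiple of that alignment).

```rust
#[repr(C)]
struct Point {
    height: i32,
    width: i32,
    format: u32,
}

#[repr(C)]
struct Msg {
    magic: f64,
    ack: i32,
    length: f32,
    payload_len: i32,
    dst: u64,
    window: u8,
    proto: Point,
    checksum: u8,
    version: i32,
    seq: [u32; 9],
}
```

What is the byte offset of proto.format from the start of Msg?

44

Point: @0: height [4B, align 4] → 4; @4: width [4B, align 4] → 8; @8: format [4B, align 4] → 12; size 12, align 4
@0: magic [8B, align 8] → 8
@8: ack [4B, align 4] → 12
@12: length [4B, align 4] → 16
@16: payload_len [4B, align 4] → 20
+4 pad (align 8)
@24: dst [8B, align 8] → 32
@32: window [1B, align 1] → 33
+3 pad (align 4)
@36: proto [12B, align 4] → 48
within Point: format at 8
36 + 8 = 44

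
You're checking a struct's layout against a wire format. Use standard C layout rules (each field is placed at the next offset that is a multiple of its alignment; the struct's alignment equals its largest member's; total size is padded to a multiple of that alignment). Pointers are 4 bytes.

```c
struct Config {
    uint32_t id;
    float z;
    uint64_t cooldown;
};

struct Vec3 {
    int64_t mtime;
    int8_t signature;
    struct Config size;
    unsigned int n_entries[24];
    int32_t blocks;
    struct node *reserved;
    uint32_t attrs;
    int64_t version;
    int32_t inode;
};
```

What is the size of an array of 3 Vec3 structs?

480

Config: 0..4  id  (4B, 4-aligned); 4..8  z  (4B, 4-aligned); 8..16  cooldown  (8B, 8-aligned); sizeof = 16, alignof = 8
0..8  mtime  (8B, 8-aligned)
8..9  signature  (1B, 1-aligned)
9..16  -- padding (7B)
16..32  size  (16B, 8-aligned)
32..128  n_entries  (96B, 4-aligned)
128..132  blocks  (4B, 4-aligned)
132..136  reserved  (4B, 4-aligned)
136..140  attrs  (4B, 4-aligned)
140..144  -- padding (4B)
144..152  version  (8B, 8-aligned)
152..156  inode  (4B, 4-aligned)
156..160  -- tail padding (4B)
sizeof = 160, alignof = 8
array of 3: 3 × 160 = 480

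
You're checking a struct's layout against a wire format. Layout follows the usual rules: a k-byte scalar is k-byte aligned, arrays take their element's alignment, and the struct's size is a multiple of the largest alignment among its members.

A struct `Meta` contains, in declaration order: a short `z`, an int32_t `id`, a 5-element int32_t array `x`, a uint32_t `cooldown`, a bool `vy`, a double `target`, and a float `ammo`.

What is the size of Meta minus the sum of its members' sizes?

0..2  z  (2B, 2-aligned)
2..4  -- padding (2B)
4..8  id  (4B, 4-aligned)
8..28  x  (20B, 4-aligned)
28..32  cooldown  (4B, 4-aligned)
32..33  vy  (1B, 1-aligned)
33..40  -- padding (7B)
40..48  target  (8B, 8-aligned)
48..52  ammo  (4B, 4-aligned)
52..56  -- tail padding (4B)
sizeof = 56, alignof = 8
data bytes 43, size 56 → padding 13

13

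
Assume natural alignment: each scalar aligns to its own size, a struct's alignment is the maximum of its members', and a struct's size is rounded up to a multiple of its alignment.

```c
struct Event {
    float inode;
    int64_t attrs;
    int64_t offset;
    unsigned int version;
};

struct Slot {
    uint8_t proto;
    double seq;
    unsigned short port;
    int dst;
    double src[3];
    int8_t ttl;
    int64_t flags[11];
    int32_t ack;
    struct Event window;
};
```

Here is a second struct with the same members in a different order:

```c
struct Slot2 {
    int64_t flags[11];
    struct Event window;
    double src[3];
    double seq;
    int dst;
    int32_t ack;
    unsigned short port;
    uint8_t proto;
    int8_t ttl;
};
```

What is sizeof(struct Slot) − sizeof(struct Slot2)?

Event: @0: inode [4B, align 4] → 4; +4 pad (align 8); @8: attrs [8B, align 8] → 16; @16: offset [8B, align 8] → 24; @24: version [4B, align 4] → 28; +4 tail pad (align 8); size 32, align 8
@0: proto [1B, align 1] → 1
+7 pad (align 8)
@8: seq [8B, align 8] → 16
@16: port [2B, align 2] → 18
+2 pad (align 4)
@20: dst [4B, align 4] → 24
@24: src [24B, align 8] → 48
@48: ttl [1B, align 1] → 49
+7 pad (align 8)
@56: flags [88B, align 8] → 144
@144: ack [4B, align 4] → 148
+4 pad (align 8)
@152: window [32B, align 8] → 184
size 184, align 8
— Slot2 —
@0: flags [88B, align 8] → 88
@88: window [32B, align 8] → 120
@120: src [24B, align 8] → 144
@144: seq [8B, align 8] → 152
@152: dst [4B, align 4] → 156
@156: ack [4B, align 4] → 160
@160: port [2B, align 2] → 162
@162: proto [1B, align 1] → 163
@163: ttl [1B, align 1] → 164
+4 tail pad (align 8)
size 168, align 8
184 − 168 = 16

16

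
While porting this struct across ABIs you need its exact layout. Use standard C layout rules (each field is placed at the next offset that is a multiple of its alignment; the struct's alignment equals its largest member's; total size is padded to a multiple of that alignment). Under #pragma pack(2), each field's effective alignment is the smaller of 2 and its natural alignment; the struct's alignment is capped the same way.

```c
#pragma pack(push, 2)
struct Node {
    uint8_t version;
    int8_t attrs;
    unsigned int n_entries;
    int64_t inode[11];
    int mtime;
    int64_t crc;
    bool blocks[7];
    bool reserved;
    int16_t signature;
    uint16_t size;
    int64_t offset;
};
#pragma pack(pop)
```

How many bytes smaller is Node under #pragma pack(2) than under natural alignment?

natural layout:
  @0: version [1B, align 1] → 1
  @1: attrs [1B, align 1] → 2
  +2 pad (align 4)
  @4: n_entries [4B, align 4] → 8
  @8: inode [88B, align 8] → 96
  @96: mtime [4B, align 4] → 100
  +4 pad (align 8)
  @104: crc [8B, align 8] → 112
  @112: blocks [7B, align 1] → 119
  @119: reserved [1B, align 1] → 120
  @120: signature [2B, align 2] → 122
  @122: size [2B, align 2] → 124
  +4 pad (align 8)
  @128: offset [8B, align 8] → 136
  size 136, align 8
packed(2) layout:
  @0: version [1B, align 1] → 1
  @1: attrs [1B, align 1] → 2
  @2: n_entries [4B, align 2] → 6
  @6: inode [88B, align 2] → 94
  @94: mtime [4B, align 2] → 98
  @98: crc [8B, align 2] → 106
  @106: blocks [7B, align 1] → 113
  @113: reserved [1B, align 1] → 114
  @114: signature [2B, align 2] → 116
  @116: size [2B, align 2] → 118
  @118: offset [8B, align 2] → 126
  size 126, align 2
136 − 126 = 10

10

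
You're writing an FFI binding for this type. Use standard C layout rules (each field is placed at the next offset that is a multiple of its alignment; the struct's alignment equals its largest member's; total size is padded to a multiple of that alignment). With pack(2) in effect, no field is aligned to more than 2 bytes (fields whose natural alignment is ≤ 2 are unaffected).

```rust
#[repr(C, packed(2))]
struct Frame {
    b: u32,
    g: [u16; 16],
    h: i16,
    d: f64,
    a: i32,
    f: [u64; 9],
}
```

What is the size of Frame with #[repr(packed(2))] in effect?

@0: b [4B, align 2] → 4
@4: g [32B, align 2] → 36
@36: h [2B, align 2] → 38
@38: d [8B, align 2] → 46
@46: a [4B, align 2] → 50
@50: f [72B, align 2] → 122
size 122, align 2

122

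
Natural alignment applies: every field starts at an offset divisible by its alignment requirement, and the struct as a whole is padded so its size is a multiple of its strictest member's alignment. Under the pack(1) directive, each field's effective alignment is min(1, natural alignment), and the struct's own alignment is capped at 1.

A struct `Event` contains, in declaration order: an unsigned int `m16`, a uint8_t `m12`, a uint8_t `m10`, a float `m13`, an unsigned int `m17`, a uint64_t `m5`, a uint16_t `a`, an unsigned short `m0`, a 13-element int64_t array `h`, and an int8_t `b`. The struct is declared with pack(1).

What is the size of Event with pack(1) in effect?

131

0..4  m16  (4B, 1-aligned)
4..5  m12  (1B, 1-aligned)
5..6  m10  (1B, 1-aligned)
6..10  m13  (4B, 1-aligned)
10..14  m17  (4B, 1-aligned)
14..22  m5  (8B, 1-aligned)
22..24  a  (2B, 1-aligned)
24..26  m0  (2B, 1-aligned)
26..130  h  (104B, 1-aligned)
130..131  b  (1B, 1-aligned)
sizeof = 131, alignof = 1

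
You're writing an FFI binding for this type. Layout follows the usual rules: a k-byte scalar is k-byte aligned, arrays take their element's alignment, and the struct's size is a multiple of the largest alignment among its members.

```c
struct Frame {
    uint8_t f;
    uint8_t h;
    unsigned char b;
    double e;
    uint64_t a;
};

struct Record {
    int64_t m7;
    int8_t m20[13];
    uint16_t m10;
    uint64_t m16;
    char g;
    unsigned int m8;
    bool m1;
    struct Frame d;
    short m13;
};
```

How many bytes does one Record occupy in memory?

80 bytes

Frame: 0..1  f  (1B, 1-aligned); 1..2  h  (1B, 1-aligned); 2..3  b  (1B, 1-aligned); 3..8  -- padding (5B); 8..16  e  (8B, 8-aligned); 16..24  a  (8B, 8-aligned); sizeof = 24, alignof = 8
0..8  m7  (8B, 8-aligned)
8..21  m20  (13B, 1-aligned)
21..22  -- padding (1B)
22..24  m10  (2B, 2-aligned)
24..32  m16  (8B, 8-aligned)
32..33  g  (1B, 1-aligned)
33..36  -- padding (3B)
36..40  m8  (4B, 4-aligned)
40..41  m1  (1B, 1-aligned)
41..48  -- padding (7B)
48..72  d  (24B, 8-aligned)
72..74  m13  (2B, 2-aligned)
74..80  -- tail padding (6B)
sizeof = 80, alignof = 8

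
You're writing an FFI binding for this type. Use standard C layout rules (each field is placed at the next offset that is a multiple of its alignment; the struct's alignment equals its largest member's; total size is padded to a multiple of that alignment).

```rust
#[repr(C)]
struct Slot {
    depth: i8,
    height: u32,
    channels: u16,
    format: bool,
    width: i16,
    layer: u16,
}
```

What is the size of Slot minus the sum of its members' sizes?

4

@0: depth [1B, align 1] → 1
+3 pad (align 4)
@4: height [4B, align 4] → 8
@8: channels [2B, align 2] → 10
@10: format [1B, align 1] → 11
+1 pad (align 2)
@12: width [2B, align 2] → 14
@14: layer [2B, align 2] → 16
size 16, align 4
data bytes 12, size 16 → padding 4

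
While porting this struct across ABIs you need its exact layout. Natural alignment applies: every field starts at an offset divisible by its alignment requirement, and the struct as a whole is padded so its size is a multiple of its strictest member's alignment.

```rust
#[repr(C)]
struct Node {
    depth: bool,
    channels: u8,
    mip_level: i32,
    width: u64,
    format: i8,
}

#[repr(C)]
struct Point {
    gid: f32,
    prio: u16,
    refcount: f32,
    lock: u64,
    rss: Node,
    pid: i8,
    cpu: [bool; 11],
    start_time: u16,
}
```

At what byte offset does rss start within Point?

24

Node: 0..1  depth  (1B, 1-aligned); 1..2  channels  (1B, 1-aligned); 2..4  -- padding (2B); 4..8  mip_level  (4B, 4-aligned); 8..16  width  (8B, 8-aligned); 16..17  format  (1B, 1-aligned); 17..24  -- tail padding (7B); sizeof = 24, alignof = 8
0..4  gid  (4B, 4-aligned)
4..6  prio  (2B, 2-aligned)
6..8  -- padding (2B)
8..12  refcount  (4B, 4-aligned)
12..16  -- padding (4B)
16..24  lock  (8B, 8-aligned)
24..48  rss  (24B, 8-aligned)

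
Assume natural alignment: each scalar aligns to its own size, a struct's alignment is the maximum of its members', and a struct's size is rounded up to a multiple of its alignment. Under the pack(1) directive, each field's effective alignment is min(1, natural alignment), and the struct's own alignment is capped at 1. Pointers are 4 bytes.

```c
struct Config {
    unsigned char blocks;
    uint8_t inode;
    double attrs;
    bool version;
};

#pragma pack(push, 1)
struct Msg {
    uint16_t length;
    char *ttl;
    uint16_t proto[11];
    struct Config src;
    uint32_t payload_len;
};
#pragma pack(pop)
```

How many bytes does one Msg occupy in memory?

56

Config: 0..1  blocks  (1B, 1-aligned); 1..2  inode  (1B, 1-aligned); 2..8  -- padding (6B); 8..16  attrs  (8B, 8-aligned); 16..17  version  (1B, 1-aligned); 17..24  -- tail padding (7B); sizeof = 24, alignof = 8
0..2  length  (2B, 1-aligned)
2..6  ttl  (4B, 1-aligned)
6..28  proto  (22B, 1-aligned)
28..52  src  (24B, 1-aligned)
52..56  payload_len  (4B, 1-aligned)
sizeof = 56, alignof = 1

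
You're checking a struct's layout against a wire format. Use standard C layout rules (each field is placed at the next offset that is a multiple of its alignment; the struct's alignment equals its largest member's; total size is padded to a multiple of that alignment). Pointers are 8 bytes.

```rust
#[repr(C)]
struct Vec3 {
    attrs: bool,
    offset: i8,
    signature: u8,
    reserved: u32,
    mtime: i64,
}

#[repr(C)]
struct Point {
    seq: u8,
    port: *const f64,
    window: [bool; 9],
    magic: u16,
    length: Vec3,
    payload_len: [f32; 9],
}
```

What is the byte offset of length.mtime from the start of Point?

Vec3: attrs at 0 (size 1, align 1) → ends 1; offset at 1 (size 1, align 1) → ends 2; signature at 2 (size 1, align 1) → ends 3; pad 1 to align 4 for reserved; reserved at 4 (size 4, align 4) → ends 8; mtime at 8 (size 8, align 8) → ends 16; total 16 bytes, alignment 8
seq at 0 (size 1, align 1) → ends 1
pad 7 to align 8 for port
port at 8 (size 8, align 8) → ends 16
window at 16 (size 9, align 1) → ends 25
pad 1 to align 2 for magic
magic at 26 (size 2, align 2) → ends 28
pad 4 to align 8 for length
length at 32 (size 16, align 8) → ends 48
within Vec3: mtime at 8
32 + 8 = 40

40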